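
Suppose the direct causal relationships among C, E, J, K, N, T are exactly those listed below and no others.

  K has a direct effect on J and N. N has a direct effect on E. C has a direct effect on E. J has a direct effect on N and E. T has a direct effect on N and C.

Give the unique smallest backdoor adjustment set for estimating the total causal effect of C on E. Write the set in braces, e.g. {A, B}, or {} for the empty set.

{T}

Variables eligible for adjustment (non-descendants of C, excluding C and E): {J, K, N, T}.
Backdoor paths from C to E:
  P1: C <- T -> N <- K -> J -> E
  P2: C <- T -> N <- J -> E
  P3: C <- T -> N -> E
The empty set is not sufficient: P3 (C <- T -> N -> E) has no collider blocking it and no conditioned non-collider, so it is open.
Try {T}:
  P1: blocked at fork node T ∈ conditioning set.
  P2: blocked at fork node T ∈ conditioning set.
  P3: blocked at fork node T ∈ conditioning set.
{T} contains no descendant of C and blocks every backdoor path.
No other singleton works — e.g. {K} leaves P3 open — so {T} is the unique smallest valid adjustment set.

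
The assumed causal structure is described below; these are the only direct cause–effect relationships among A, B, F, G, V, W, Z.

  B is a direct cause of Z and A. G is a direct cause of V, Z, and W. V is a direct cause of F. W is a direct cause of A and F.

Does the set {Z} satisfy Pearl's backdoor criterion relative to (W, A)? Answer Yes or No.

Backdoor paths from W to A (paths whose first edge points into W):
  P1: W <- G -> Z <- B -> A
Condition 1 (no descendant of W in the set): holds — descendants of W are {A, F}; none are in {Z}.
Condition 2 (every backdoor path blocked by {Z}):
  P1: open — collider(s) Z are conditioned on (or have a conditioned descendant) and no non-collider on the path is in the set.
{Z} does not satisfy the backdoor criterion.

No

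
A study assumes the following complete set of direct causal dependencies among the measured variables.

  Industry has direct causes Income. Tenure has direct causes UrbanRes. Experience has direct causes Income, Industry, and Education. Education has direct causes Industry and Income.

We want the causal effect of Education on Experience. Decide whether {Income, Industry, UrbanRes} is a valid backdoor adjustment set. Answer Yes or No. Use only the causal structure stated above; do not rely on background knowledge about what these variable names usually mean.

Yes

Backdoor paths from Education to Experience (paths whose first edge points into Education):
  P1: Education <- Income -> Industry -> Experience
  P2: Education <- Income -> Experience
  P3: Education <- Industry <- Income -> Experience
  P4: Education <- Industry -> Experience
Condition 1 (no descendant of Education in the set): holds — descendants of Education are {Experience}; none are in {Income, Industry, UrbanRes}.
Condition 2 (every backdoor path blocked by {Income, Industry, UrbanRes}):
  P1: blocked at fork node Income ∈ conditioning set.
  P2: blocked at fork node Income ∈ conditioning set.
  P3: blocked at chain node Industry ∈ conditioning set.
  P4: blocked at fork node Industry ∈ conditioning set.
{Income, Industry, UrbanRes} satisfies the backdoor criterion.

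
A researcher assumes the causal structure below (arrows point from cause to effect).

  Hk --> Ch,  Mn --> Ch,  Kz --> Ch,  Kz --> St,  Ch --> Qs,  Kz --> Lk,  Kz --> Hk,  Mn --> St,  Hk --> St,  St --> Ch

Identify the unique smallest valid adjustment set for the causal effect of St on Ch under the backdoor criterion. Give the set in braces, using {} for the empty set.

{Hk, Kz, Mn}

Variables eligible for adjustment (non-descendants of St, excluding St and Ch): {Hk, Kz, Lk, Mn}.
Backdoor paths from St to Ch:
  P1: St <- Kz -> Hk -> Ch
  P2: St <- Kz -> Ch
  P3: St <- Mn -> Ch
  P4: St <- Hk <- Kz -> Ch
  P5: St <- Hk -> Ch
The empty set is not sufficient: P1 (St <- Kz -> Hk -> Ch) has no collider blocking it and no conditioned non-collider, so it is open.
Try {Hk, Kz, Mn}:
  P1: blocked at fork node Kz ∈ conditioning set.
  P2: blocked at fork node Kz ∈ conditioning set.
  P3: blocked at fork node Mn ∈ conditioning set.
  P4: blocked at chain node Hk ∈ conditioning set.
  P5: blocked at fork node Hk ∈ conditioning set.
{Hk, Kz, Mn} contains no descendant of St and blocks every backdoor path.
Every element of {Hk, Kz, Mn} is needed (dropping Hk leaves P5 open; dropping Kz leaves P2 open; dropping Mn leaves P3 open), so no proper subset is valid.
Among all size-3 subsets of the eligible variables, only {Hk, Kz, Mn} blocks every backdoor path, so it is the unique smallest valid adjustment set.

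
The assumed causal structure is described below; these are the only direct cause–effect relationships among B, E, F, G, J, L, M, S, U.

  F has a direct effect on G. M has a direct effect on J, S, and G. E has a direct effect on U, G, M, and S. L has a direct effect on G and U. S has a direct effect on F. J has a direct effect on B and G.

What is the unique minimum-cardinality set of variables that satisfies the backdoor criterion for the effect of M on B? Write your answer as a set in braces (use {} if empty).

{}

Variables eligible for adjustment (non-descendants of M, excluding M and B): {E, L, U}.
Backdoor paths from M to B:
  P1: M <- E -> S -> F -> G <- J -> B
  P2: M <- E -> G <- J -> B
  P3: M <- E -> U <- L -> G <- J -> B
Each backdoor path contains an unconditioned collider, so every path is already blocked with the empty conditioning set:
  P1: blocked at collider G (neither it nor any descendant is in the conditioning set).
  P2: blocked at collider G (neither it nor any descendant is in the conditioning set).
  P3: blocked at collider U (neither it nor any descendant is in the conditioning set).
The empty set is therefore the unique smallest valid set.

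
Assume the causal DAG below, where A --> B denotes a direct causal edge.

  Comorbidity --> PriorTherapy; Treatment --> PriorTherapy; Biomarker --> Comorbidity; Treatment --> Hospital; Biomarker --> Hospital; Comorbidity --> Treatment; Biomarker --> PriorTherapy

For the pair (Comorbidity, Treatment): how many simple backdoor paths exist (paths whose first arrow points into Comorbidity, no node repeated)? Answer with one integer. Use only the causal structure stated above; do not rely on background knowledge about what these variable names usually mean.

A backdoor path from Comorbidity to Treatment is any simple undirected path whose first edge points into Comorbidity (i.e. leaves Comorbidity via a parent).
Parents of Comorbidity: {Biomarker}.
Enumerating:
  P1: Comorbidity <- Biomarker -> Hospital <- Treatment
  P2: Comorbidity <- Biomarker -> PriorTherapy <- Treatment
That exhausts the simple backdoor paths. Count: 2.

2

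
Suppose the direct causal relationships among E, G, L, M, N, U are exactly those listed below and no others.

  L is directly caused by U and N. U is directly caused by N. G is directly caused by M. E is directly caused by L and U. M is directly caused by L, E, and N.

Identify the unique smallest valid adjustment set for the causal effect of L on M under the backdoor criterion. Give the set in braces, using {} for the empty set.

Variables eligible for adjustment (non-descendants of L, excluding L and M): {N, U}.
Backdoor paths from L to M:
  P1: L <- N -> U -> E -> M
  P2: L <- N -> M
  P3: L <- U <- N -> M
  P4: L <- U -> E -> M
The empty set is not sufficient: P1 (L <- N -> U -> E -> M) has no collider blocking it and no conditioned non-collider, so it is open.
Try {N, U}:
  P1: blocked at fork node N ∈ conditioning set.
  P2: blocked at fork node N ∈ conditioning set.
  P3: blocked at chain node U ∈ conditioning set.
  P4: blocked at fork node U ∈ conditioning set.
{N, U} contains no descendant of L and blocks every backdoor path.
Every element of {N, U} is needed (dropping N leaves P2 open; dropping U leaves P4 open), so no proper subset is valid.
Among all size-2 subsets of the eligible variables, only {N, U} blocks every backdoor path, so it is the unique smallest valid adjustment set.

{N, U}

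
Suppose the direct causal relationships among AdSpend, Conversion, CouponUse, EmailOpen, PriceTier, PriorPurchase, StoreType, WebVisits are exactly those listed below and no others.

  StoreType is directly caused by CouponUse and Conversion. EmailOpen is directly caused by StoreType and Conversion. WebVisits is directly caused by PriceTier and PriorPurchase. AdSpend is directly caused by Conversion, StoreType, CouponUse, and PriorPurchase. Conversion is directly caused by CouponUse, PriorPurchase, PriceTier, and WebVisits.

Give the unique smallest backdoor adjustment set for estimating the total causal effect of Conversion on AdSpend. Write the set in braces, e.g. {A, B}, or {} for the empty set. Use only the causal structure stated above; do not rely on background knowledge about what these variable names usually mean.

{CouponUse, PriorPurchase}

Variables eligible for adjustment (non-descendants of Conversion, excluding Conversion and AdSpend): {CouponUse, PriceTier, PriorPurchase, WebVisits}.
Backdoor paths from Conversion to AdSpend:
  P1: Conversion <- PriorPurchase -> AdSpend
  P2: Conversion <- PriceTier -> WebVisits <- PriorPurchase -> AdSpend
  P3: Conversion <- WebVisits <- PriorPurchase -> AdSpend
  P4: Conversion <- CouponUse -> StoreType -> AdSpend
  P5: Conversion <- CouponUse -> AdSpend
The empty set is not sufficient: P1 (Conversion <- PriorPurchase -> AdSpend) has no collider blocking it and no conditioned non-collider, so it is open.
Try {CouponUse, PriorPurchase}:
  P1: blocked at fork node PriorPurchase ∈ conditioning set.
  P2: blocked at collider WebVisits (neither it nor any descendant is in the conditioning set).
  P3: blocked at fork node PriorPurchase ∈ conditioning set.
  P4: blocked at fork node CouponUse ∈ conditioning set.
  P5: blocked at fork node CouponUse ∈ conditioning set.
{CouponUse, PriorPurchase} contains no descendant of Conversion and blocks every backdoor path.
Every element of {CouponUse, PriorPurchase} is needed (dropping CouponUse leaves P4 open; dropping PriorPurchase leaves P1 open), so no proper subset is valid.
Among all size-2 subsets of the eligible variables, only {CouponUse, PriorPurchase} blocks every backdoor path, so it is the unique smallest valid adjustment set.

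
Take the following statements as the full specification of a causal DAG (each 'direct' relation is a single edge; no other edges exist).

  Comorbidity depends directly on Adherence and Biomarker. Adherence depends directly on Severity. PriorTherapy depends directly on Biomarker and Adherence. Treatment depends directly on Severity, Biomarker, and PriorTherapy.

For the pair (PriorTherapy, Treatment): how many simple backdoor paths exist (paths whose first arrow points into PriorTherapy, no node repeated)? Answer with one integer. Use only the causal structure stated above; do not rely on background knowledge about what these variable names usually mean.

4

A backdoor path from PriorTherapy to Treatment is any simple undirected path whose first edge points into PriorTherapy (i.e. leaves PriorTherapy via a parent).
Parents of PriorTherapy: {Adherence, Biomarker}.
Enumerating:
  P1: PriorTherapy <- Biomarker -> Comorbidity <- Adherence <- Severity -> Treatment
  P2: PriorTherapy <- Biomarker -> Treatment
  P3: PriorTherapy <- Adherence <- Severity -> Treatment
  P4: PriorTherapy <- Adherence -> Comorbidity <- Biomarker -> Treatment
That exhausts the simple backdoor paths. Count: 4.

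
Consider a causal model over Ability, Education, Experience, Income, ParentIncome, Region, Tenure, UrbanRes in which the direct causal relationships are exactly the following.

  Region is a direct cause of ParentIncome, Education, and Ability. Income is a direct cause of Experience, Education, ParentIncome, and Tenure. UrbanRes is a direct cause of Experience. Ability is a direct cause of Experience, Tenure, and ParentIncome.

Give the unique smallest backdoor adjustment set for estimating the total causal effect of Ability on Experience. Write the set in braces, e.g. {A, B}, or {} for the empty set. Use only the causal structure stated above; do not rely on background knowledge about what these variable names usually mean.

{}

Variables eligible for adjustment (non-descendants of Ability, excluding Ability and Experience): {Education, Income, Region, UrbanRes}.
Backdoor paths from Ability to Experience:
  P1: Ability <- Region -> Education <- Income -> Experience
  P2: Ability <- Region -> ParentIncome <- Income -> Experience
Each backdoor path contains an unconditioned collider, so every path is already blocked with the empty conditioning set:
  P1: blocked at collider Education (neither it nor any descendant is in the conditioning set).
  P2: blocked at collider ParentIncome (neither it nor any descendant is in the conditioning set).
The empty set is therefore the unique smallest valid set.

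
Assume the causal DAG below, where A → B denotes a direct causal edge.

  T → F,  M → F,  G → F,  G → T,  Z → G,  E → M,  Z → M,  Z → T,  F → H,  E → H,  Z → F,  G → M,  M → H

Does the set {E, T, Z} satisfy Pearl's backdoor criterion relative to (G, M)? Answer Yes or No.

No

Backdoor paths from G to M (paths whose first edge points into G):
  P1: G <- Z -> T -> F <- M
  P2: G <- Z -> T -> F -> H <- E -> M
  P3: G <- Z -> T -> F -> H <- M
  P4: G <- Z -> M
  P5: G <- Z -> F <- M
  P6: G <- Z -> F -> H <- E -> M
  P7: G <- Z -> F -> H <- M
Condition 1 (no descendant of G in the set): FAILS — T is a descendant of G.
Condition 2 (every backdoor path blocked by {E, T, Z}):
  P1: blocked at fork node Z ∈ conditioning set.
  P2: blocked at fork node Z ∈ conditioning set.
  P3: blocked at fork node Z ∈ conditioning set.
  P4: blocked at fork node Z ∈ conditioning set.
  P5: blocked at fork node Z ∈ conditioning set.
  P6: blocked at fork node Z ∈ conditioning set.
  P7: blocked at fork node Z ∈ conditioning set.
{E, T, Z} does not satisfy the backdoor criterion.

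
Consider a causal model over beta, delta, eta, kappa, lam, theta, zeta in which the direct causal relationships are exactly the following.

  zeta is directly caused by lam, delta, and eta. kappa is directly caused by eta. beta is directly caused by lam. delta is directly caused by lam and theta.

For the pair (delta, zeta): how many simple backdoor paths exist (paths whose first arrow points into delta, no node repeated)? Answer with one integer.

1

A backdoor path from delta to zeta is any simple undirected path whose first edge points into delta (i.e. leaves delta via a parent).
Parents of delta: {lam, theta}.
Enumerating:
  P1: delta <- lam -> zeta
That exhausts the simple backdoor paths. Count: 1.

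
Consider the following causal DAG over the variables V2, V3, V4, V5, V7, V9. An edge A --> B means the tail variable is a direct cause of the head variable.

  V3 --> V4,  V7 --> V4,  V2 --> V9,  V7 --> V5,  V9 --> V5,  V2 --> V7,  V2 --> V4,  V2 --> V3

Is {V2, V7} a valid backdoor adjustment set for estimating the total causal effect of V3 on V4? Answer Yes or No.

Yes

Backdoor paths from V3 to V4 (paths whose first edge points into V3):
  P1: V3 <- V2 -> V7 -> V4
  P2: V3 <- V2 -> V9 -> V5 <- V7 -> V4
  P3: V3 <- V2 -> V4
Condition 1 (no descendant of V3 in the set): holds — descendants of V3 are {V4}; none are in {V2, V7}.
Condition 2 (every backdoor path blocked by {V2, V7}):
  P1: blocked at fork node V2 ∈ conditioning set.
  P2: blocked at fork node V2 ∈ conditioning set.
  P3: blocked at fork node V2 ∈ conditioning set.
{V2, V7} satisfies the backdoor criterion.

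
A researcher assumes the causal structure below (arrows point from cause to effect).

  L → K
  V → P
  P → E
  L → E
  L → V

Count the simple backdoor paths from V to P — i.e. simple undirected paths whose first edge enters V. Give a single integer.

A backdoor path from V to P is any simple undirected path whose first edge points into V (i.e. leaves V via a parent).
Parents of V: {L}.
Enumerating:
  P1: V <- L -> E <- P
That exhausts the simple backdoor paths. Count: 1.

1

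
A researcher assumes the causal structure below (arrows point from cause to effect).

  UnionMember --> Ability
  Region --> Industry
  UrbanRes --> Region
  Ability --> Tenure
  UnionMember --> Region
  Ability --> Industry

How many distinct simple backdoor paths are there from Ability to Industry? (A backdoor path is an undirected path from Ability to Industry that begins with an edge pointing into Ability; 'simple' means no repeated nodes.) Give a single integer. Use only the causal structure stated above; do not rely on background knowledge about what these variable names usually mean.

1

A backdoor path from Ability to Industry is any simple undirected path whose first edge points into Ability (i.e. leaves Ability via a parent).
Parents of Ability: {UnionMember}.
Enumerating:
  P1: Ability <- UnionMember -> Region -> Industry
That exhausts the simple backdoor paths. Count: 1.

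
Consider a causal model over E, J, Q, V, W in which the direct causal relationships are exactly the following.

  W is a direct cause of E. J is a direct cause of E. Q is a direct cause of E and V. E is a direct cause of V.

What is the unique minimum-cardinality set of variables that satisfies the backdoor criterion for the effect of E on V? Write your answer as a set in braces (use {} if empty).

Variables eligible for adjustment (non-descendants of E, excluding E and V): {J, Q, W}.
Backdoor paths from E to V:
  P1: E <- Q -> V
The empty set is not sufficient: P1 (E <- Q -> V) has no collider blocking it and no conditioned non-collider, so it is open.
Try {Q}:
  P1: blocked at fork node Q ∈ conditioning set.
{Q} contains no descendant of E and blocks every backdoor path.
No other singleton works — e.g. {W} leaves P1 open — so {Q} is the unique smallest valid adjustment set.

{Q}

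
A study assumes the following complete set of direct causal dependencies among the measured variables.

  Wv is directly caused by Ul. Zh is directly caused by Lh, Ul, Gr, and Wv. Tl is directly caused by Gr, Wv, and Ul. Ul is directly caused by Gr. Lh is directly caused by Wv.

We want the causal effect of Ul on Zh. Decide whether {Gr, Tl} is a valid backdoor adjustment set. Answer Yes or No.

No

Backdoor paths from Ul to Zh (paths whose first edge points into Ul):
  P1: Ul <- Gr -> Tl <- Wv -> Lh -> Zh
  P2: Ul <- Gr -> Tl <- Wv -> Zh
  P3: Ul <- Gr -> Zh
Condition 1 (no descendant of Ul in the set): FAILS — Tl is a descendant of Ul.
Condition 2 (every backdoor path blocked by {Gr, Tl}):
  P1: blocked at fork node Gr ∈ conditioning set.
  P2: blocked at fork node Gr ∈ conditioning set.
  P3: blocked at fork node Gr ∈ conditioning set.
{Gr, Tl} does not satisfy the backdoor criterion.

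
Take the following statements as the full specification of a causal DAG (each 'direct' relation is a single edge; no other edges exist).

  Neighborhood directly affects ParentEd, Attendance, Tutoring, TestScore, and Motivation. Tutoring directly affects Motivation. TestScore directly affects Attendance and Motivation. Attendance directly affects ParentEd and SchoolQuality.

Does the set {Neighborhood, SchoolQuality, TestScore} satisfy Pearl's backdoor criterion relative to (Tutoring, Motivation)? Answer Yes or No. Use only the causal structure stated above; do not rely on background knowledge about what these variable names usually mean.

Backdoor paths from Tutoring to Motivation (paths whose first edge points into Tutoring):
  P1: Tutoring <- Neighborhood -> TestScore -> Motivation
  P2: Tutoring <- Neighborhood -> Attendance <- TestScore -> Motivation
  P3: Tutoring <- Neighborhood -> ParentEd <- Attendance <- TestScore -> Motivation
  P4: Tutoring <- Neighborhood -> Motivation
Condition 1 (no descendant of Tutoring in the set): holds — descendants of Tutoring are {Motivation}; none are in {Neighborhood, SchoolQuality, TestScore}.
Condition 2 (every backdoor path blocked by {Neighborhood, SchoolQuality, TestScore}):
  P1: blocked at fork node Neighborhood ∈ conditioning set.
  P2: blocked at fork node Neighborhood ∈ conditioning set.
  P3: blocked at fork node Neighborhood ∈ conditioning set.
  P4: blocked at fork node Neighborhood ∈ conditioning set.
{Neighborhood, SchoolQuality, TestScore} satisfies the backdoor criterion.

Yes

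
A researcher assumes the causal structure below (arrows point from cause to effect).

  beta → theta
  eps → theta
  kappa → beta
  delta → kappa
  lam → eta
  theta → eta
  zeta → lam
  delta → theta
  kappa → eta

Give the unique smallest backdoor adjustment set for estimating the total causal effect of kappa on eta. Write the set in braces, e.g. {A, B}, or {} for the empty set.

Variables eligible for adjustment (non-descendants of kappa, excluding kappa and eta): {delta, eps, lam, zeta}.
Backdoor paths from kappa to eta:
  P1: kappa <- delta -> theta -> eta
The empty set is not sufficient: P1 (kappa <- delta -> theta -> eta) has no collider blocking it and no conditioned non-collider, so it is open.
Try {delta}:
  P1: blocked at fork node delta ∈ conditioning set.
{delta} contains no descendant of kappa and blocks every backdoor path.
No other singleton works — e.g. {eps} leaves P1 open — so {delta} is the unique smallest valid adjustment set.

{delta}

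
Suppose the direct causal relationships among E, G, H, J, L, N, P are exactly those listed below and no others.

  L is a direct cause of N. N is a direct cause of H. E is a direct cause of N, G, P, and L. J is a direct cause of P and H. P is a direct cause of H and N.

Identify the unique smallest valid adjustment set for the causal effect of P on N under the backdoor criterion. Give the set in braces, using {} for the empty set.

Variables eligible for adjustment (non-descendants of P, excluding P and N): {E, G, J, L}.
Backdoor paths from P to N:
  P1: P <- E -> L -> N
  P2: P <- E -> N
  P3: P <- J -> H <- N
The empty set is not sufficient: P1 (P <- E -> L -> N) has no collider blocking it and no conditioned non-collider, so it is open.
Try {E}:
  P1: blocked at fork node E ∈ conditioning set.
  P2: blocked at fork node E ∈ conditioning set.
  P3: blocked at collider H (neither it nor any descendant is in the conditioning set).
{E} contains no descendant of P and blocks every backdoor path.
No other singleton works — e.g. {J} leaves P1 open — so {E} is the unique smallest valid adjustment set.

{E}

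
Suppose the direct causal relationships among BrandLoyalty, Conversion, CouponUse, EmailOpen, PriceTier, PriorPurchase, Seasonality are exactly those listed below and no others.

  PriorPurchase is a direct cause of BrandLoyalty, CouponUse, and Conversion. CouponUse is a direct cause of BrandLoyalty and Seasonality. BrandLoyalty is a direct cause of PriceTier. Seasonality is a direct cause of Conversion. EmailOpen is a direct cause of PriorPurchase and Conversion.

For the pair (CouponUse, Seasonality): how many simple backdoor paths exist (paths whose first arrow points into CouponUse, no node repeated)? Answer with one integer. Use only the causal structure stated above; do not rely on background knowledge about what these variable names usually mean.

A backdoor path from CouponUse to Seasonality is any simple undirected path whose first edge points into CouponUse (i.e. leaves CouponUse via a parent).
Parents of CouponUse: {PriorPurchase}.
Enumerating:
  P1: CouponUse <- PriorPurchase <- EmailOpen -> Conversion <- Seasonality
  P2: CouponUse <- PriorPurchase -> Conversion <- Seasonality
That exhausts the simple backdoor paths. Count: 2.

2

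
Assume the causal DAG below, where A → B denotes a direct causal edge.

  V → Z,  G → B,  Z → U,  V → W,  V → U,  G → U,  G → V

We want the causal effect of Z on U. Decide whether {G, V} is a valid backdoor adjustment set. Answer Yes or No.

Yes

Backdoor paths from Z to U (paths whose first edge points into Z):
  P1: Z <- V <- G -> U
  P2: Z <- V -> U
Condition 1 (no descendant of Z in the set): holds — descendants of Z are {U}; none are in {G, V}.
Condition 2 (every backdoor path blocked by {G, V}):
  P1: blocked at chain node V ∈ conditioning set.
  P2: blocked at fork node V ∈ conditioning set.
{G, V} satisfies the backdoor criterion.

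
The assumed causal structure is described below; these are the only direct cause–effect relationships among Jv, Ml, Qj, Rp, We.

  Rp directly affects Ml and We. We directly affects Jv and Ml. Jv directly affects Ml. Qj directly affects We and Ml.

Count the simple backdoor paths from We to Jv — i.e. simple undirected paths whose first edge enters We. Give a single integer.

2

A backdoor path from We to Jv is any simple undirected path whose first edge points into We (i.e. leaves We via a parent).
Parents of We: {Qj, Rp}.
Enumerating:
  P1: We <- Qj -> Ml <- Jv
  P2: We <- Rp -> Ml <- Jv
That exhausts the simple backdoor paths. Count: 2.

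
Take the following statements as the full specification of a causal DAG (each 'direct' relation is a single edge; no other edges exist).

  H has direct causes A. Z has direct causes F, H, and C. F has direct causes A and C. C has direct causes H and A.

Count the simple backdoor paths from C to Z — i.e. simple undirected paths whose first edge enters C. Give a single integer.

4

A backdoor path from C to Z is any simple undirected path whose first edge points into C (i.e. leaves C via a parent).
Parents of C: {A, H}.
Enumerating:
  P1: C <- A -> H -> Z
  P2: C <- A -> F -> Z
  P3: C <- H <- A -> F -> Z
  P4: C <- H -> Z
That exhausts the simple backdoor paths. Count: 4.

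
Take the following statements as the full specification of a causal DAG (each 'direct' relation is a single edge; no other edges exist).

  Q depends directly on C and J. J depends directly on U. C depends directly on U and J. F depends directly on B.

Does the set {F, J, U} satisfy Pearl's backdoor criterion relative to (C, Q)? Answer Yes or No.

Yes

Backdoor paths from C to Q (paths whose first edge points into C):
  P1: C <- U -> J -> Q
  P2: C <- J -> Q
Condition 1 (no descendant of C in the set): holds — descendants of C are {Q}; none are in {F, J, U}.
Condition 2 (every backdoor path blocked by {F, J, U}):
  P1: blocked at fork node U ∈ conditioning set.
  P2: blocked at fork node J ∈ conditioning set.
{F, J, U} satisfies the backdoor criterion.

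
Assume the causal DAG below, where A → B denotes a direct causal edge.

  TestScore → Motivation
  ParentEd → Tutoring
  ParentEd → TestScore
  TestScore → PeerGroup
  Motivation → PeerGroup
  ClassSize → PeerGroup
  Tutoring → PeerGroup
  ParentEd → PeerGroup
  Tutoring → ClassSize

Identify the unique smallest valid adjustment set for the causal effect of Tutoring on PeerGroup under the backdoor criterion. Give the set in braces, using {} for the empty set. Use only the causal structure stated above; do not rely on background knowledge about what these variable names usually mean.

Variables eligible for adjustment (non-descendants of Tutoring, excluding Tutoring and PeerGroup): {Motivation, ParentEd, TestScore}.
Backdoor paths from Tutoring to PeerGroup:
  P1: Tutoring <- ParentEd -> TestScore -> Motivation -> PeerGroup
  P2: Tutoring <- ParentEd -> TestScore -> PeerGroup
  P3: Tutoring <- ParentEd -> PeerGroup
The empty set is not sufficient: P1 (Tutoring <- ParentEd -> TestScore -> Motivation -> PeerGroup) has no collider blocking it and no conditioned non-collider, so it is open.
Try {ParentEd}:
  P1: blocked at fork node ParentEd ∈ conditioning set.
  P2: blocked at fork node ParentEd ∈ conditioning set.
  P3: blocked at fork node ParentEd ∈ conditioning set.
{ParentEd} contains no descendant of Tutoring and blocks every backdoor path.
No other singleton works — e.g. {TestScore} leaves P3 open — so {ParentEd} is the unique smallest valid adjustment set.

{ParentEd}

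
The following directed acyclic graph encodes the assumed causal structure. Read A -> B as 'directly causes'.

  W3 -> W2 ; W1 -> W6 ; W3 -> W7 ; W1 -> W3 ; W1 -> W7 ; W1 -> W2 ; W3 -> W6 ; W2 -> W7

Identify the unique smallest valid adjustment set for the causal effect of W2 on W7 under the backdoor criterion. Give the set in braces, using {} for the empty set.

{W1, W3}

Variables eligible for adjustment (non-descendants of W2, excluding W2 and W7): {W1, W3, W6}.
Backdoor paths from W2 to W7:
  P1: W2 <- W1 -> W3 -> W7
  P2: W2 <- W1 -> W6 <- W3 -> W7
  P3: W2 <- W1 -> W7
  P4: W2 <- W3 <- W1 -> W7
  P5: W2 <- W3 -> W6 <- W1 -> W7
  P6: W2 <- W3 -> W7
The empty set is not sufficient: P1 (W2 <- W1 -> W3 -> W7) has no collider blocking it and no conditioned non-collider, so it is open.
Try {W1, W3}:
  P1: blocked at fork node W1 ∈ conditioning set.
  P2: blocked at fork node W1 ∈ conditioning set.
  P3: blocked at fork node W1 ∈ conditioning set.
  P4: blocked at chain node W3 ∈ conditioning set.
  P5: blocked at fork node W3 ∈ conditioning set.
  P6: blocked at fork node W3 ∈ conditioning set.
{W1, W3} contains no descendant of W2 and blocks every backdoor path.
Every element of {W1, W3} is needed (dropping W1 leaves P3 open; dropping W3 leaves P6 open), so no proper subset is valid.
Among all size-2 subsets of the eligible variables, only {W1, W3} blocks every backdoor path, so it is the unique smallest valid adjustment set.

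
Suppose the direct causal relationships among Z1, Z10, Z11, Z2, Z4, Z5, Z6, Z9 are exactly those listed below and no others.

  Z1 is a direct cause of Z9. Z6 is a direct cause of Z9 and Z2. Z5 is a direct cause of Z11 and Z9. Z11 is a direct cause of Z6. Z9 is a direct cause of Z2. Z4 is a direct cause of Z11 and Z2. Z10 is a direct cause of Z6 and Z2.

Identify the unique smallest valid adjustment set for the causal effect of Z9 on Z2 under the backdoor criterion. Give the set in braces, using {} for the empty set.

Variables eligible for adjustment (non-descendants of Z9, excluding Z9 and Z2): {Z1, Z10, Z11, Z4, Z5, Z6}.
Backdoor paths from Z9 to Z2:
  P1: Z9 <- Z5 -> Z11 <- Z4 -> Z2
  P2: Z9 <- Z5 -> Z11 -> Z6 <- Z10 -> Z2
  P3: Z9 <- Z5 -> Z11 -> Z6 -> Z2
  P4: Z9 <- Z6 <- Z11 <- Z4 -> Z2
  P5: Z9 <- Z6 <- Z10 -> Z2
  P6: Z9 <- Z6 -> Z2
The empty set is not sufficient: P3 (Z9 <- Z5 -> Z11 -> Z6 -> Z2) has no collider blocking it and no conditioned non-collider, so it is open.
Try {Z5, Z6}:
  P1: blocked at fork node Z5 ∈ conditioning set.
  P2: blocked at fork node Z5 ∈ conditioning set.
  P3: blocked at fork node Z5 ∈ conditioning set.
  P4: blocked at chain node Z6 ∈ conditioning set.
  P5: blocked at chain node Z6 ∈ conditioning set.
  P6: blocked at fork node Z6 ∈ conditioning set.
{Z5, Z6} contains no descendant of Z9 and blocks every backdoor path.
Every element of {Z5, Z6} is needed (dropping Z5 leaves P1 open; dropping Z6 leaves P4 open), so no proper subset is valid.
Among all size-2 subsets of the eligible variables, only {Z5, Z6} blocks every backdoor path, so it is the unique smallest valid adjustment set.

{Z5, Z6}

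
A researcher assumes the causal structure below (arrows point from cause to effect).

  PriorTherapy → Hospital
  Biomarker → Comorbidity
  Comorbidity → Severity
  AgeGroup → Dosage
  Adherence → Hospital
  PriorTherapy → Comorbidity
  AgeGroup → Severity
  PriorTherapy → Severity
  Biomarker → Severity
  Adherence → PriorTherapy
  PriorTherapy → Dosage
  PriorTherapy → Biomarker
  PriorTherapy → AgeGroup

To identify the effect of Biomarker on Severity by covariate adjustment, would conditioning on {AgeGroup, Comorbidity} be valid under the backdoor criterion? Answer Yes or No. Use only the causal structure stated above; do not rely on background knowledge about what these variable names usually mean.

No

Backdoor paths from Biomarker to Severity (paths whose first edge points into Biomarker):
  P1: Biomarker <- PriorTherapy -> AgeGroup -> Severity
  P2: Biomarker <- PriorTherapy -> Dosage <- AgeGroup -> Severity
  P3: Biomarker <- PriorTherapy -> Comorbidity -> Severity
  P4: Biomarker <- PriorTherapy -> Severity
Condition 1 (no descendant of Biomarker in the set): FAILS — Comorbidity is a descendant of Biomarker.
Condition 2 (every backdoor path blocked by {AgeGroup, Comorbidity}):
  P1: blocked at chain node AgeGroup ∈ conditioning set.
  P2: blocked at collider Dosage (neither it nor any descendant is in the conditioning set).
  P3: blocked at chain node Comorbidity ∈ conditioning set.
  P4: open — no interior node is in the conditioning set.
{AgeGroup, Comorbidity} does not satisfy the backdoor criterion.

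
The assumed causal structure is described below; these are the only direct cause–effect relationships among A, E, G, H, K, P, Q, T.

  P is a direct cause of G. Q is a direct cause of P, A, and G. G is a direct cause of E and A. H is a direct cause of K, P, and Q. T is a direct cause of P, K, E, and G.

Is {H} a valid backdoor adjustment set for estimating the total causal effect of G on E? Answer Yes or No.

Backdoor paths from G to E (paths whose first edge points into G):
  P1: G <- Q <- H -> P <- T -> E
  P2: G <- Q <- H -> K <- T -> E
  P3: G <- Q -> P <- H -> K <- T -> E
  P4: G <- Q -> P <- T -> E
  P5: G <- T -> E
  P6: G <- P <- H -> K <- T -> E
  P7: G <- P <- Q <- H -> K <- T -> E
  P8: G <- P <- T -> E
Condition 1 (no descendant of G in the set): holds — descendants of G are {A, E}; none are in {H}.
Condition 2 (every backdoor path blocked by {H}):
  P1: blocked at fork node H ∈ conditioning set.
  P2: blocked at fork node H ∈ conditioning set.
  P3: blocked at collider P (neither it nor any descendant is in the conditioning set).
  P4: blocked at collider P (neither it nor any descendant is in the conditioning set).
  P5: open — no interior node is in the conditioning set.
  P6: blocked at fork node H ∈ conditioning set.
  P7: blocked at fork node H ∈ conditioning set.
  P8: open — no interior node is in the conditioning set.
{H} does not satisfy the backdoor criterion.

No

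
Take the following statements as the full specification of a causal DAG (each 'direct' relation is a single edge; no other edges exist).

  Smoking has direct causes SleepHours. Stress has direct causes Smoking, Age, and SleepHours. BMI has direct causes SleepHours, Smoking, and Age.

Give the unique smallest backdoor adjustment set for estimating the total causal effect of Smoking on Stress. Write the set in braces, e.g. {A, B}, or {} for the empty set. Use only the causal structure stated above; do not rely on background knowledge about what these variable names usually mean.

Variables eligible for adjustment (non-descendants of Smoking, excluding Smoking and Stress): {Age, SleepHours}.
Backdoor paths from Smoking to Stress:
  P1: Smoking <- SleepHours -> Stress
  P2: Smoking <- SleepHours -> BMI <- Age -> Stress
The empty set is not sufficient: P1 (Smoking <- SleepHours -> Stress) has no collider blocking it and no conditioned non-collider, so it is open.
Try {SleepHours}:
  P1: blocked at fork node SleepHours ∈ conditioning set.
  P2: blocked at fork node SleepHours ∈ conditioning set.
{SleepHours} contains no descendant of Smoking and blocks every backdoor path.
No other singleton works — e.g. {Age} leaves P1 open — so {SleepHours} is the unique smallest valid adjustment set.

{SleepHours}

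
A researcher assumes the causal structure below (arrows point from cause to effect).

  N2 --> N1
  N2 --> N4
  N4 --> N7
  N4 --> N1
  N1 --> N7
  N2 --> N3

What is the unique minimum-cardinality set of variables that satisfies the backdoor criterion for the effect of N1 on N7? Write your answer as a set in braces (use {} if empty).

{N4}

Variables eligible for adjustment (non-descendants of N1, excluding N1 and N7): {N2, N3, N4}.
Backdoor paths from N1 to N7:
  P1: N1 <- N2 -> N4 -> N7
  P2: N1 <- N4 -> N7
The empty set is not sufficient: P1 (N1 <- N2 -> N4 -> N7) has no collider blocking it and no conditioned non-collider, so it is open.
Try {N4}:
  P1: blocked at chain node N4 ∈ conditioning set.
  P2: blocked at fork node N4 ∈ conditioning set.
{N4} contains no descendant of N1 and blocks every backdoor path.
No other singleton works — e.g. {N2} leaves P2 open — so {N4} is the unique smallest valid adjustment set.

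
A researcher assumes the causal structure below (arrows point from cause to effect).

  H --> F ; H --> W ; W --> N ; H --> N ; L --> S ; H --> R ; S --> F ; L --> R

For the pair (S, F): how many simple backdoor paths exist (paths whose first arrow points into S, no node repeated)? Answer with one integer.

1

A backdoor path from S to F is any simple undirected path whose first edge points into S (i.e. leaves S via a parent).
Parents of S: {L}.
Enumerating:
  P1: S <- L -> R <- H -> F
That exhausts the simple backdoor paths. Count: 1.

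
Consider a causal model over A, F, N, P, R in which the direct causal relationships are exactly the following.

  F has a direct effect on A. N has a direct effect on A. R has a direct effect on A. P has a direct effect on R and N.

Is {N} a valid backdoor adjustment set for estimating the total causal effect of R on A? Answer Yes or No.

Backdoor paths from R to A (paths whose first edge points into R):
  P1: R <- P -> N -> A
Condition 1 (no descendant of R in the set): holds — descendants of R are {A}; none are in {N}.
Condition 2 (every backdoor path blocked by {N}):
  P1: blocked at chain node N ∈ conditioning set.
{N} satisfies the backdoor criterion.

Yes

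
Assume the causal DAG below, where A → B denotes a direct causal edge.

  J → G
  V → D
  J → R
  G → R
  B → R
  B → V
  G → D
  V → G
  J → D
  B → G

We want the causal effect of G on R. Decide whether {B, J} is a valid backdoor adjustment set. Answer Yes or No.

Backdoor paths from G to R (paths whose first edge points into G):
  P1: G <- B -> V -> D <- J -> R
  P2: G <- B -> R
  P3: G <- V <- B -> R
  P4: G <- V -> D <- J -> R
  P5: G <- J -> R
  P6: G <- J -> D <- V <- B -> R
Condition 1 (no descendant of G in the set): holds — descendants of G are {D, R}; none are in {B, J}.
Condition 2 (every backdoor path blocked by {B, J}):
  P1: blocked at fork node B ∈ conditioning set.
  P2: blocked at fork node B ∈ conditioning set.
  P3: blocked at fork node B ∈ conditioning set.
  P4: blocked at collider D (neither it nor any descendant is in the conditioning set).
  P5: blocked at fork node J ∈ conditioning set.
  P6: blocked at fork node J ∈ conditioning set.
{B, J} satisfies the backdoor criterion.

Yes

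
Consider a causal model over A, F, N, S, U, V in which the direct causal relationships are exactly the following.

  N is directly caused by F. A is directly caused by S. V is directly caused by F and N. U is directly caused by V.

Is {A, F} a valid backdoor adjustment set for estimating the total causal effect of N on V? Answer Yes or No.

Yes

Backdoor paths from N to V (paths whose first edge points into N):
  P1: N <- F -> V
Condition 1 (no descendant of N in the set): holds — descendants of N are {U, V}; none are in {A, F}.
Condition 2 (every backdoor path blocked by {A, F}):
  P1: blocked at fork node F ∈ conditioning set.
{A, F} satisfies the backdoor criterion.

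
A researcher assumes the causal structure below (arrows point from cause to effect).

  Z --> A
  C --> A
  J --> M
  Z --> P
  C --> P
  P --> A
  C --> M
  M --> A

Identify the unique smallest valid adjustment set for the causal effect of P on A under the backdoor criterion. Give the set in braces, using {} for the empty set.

{C, Z}

Variables eligible for adjustment (non-descendants of P, excluding P and A): {C, J, M, Z}.
Backdoor paths from P to A:
  P1: P <- C -> M -> A
  P2: P <- C -> A
  P3: P <- Z -> A
The empty set is not sufficient: P1 (P <- C -> M -> A) has no collider blocking it and no conditioned non-collider, so it is open.
Try {C, Z}:
  P1: blocked at fork node C ∈ conditioning set.
  P2: blocked at fork node C ∈ conditioning set.
  P3: blocked at fork node Z ∈ conditioning set.
{C, Z} contains no descendant of P and blocks every backdoor path.
Every element of {C, Z} is needed (dropping C leaves P1 open; dropping Z leaves P3 open), so no proper subset is valid.
Among all size-2 subsets of the eligible variables, only {C, Z} blocks every backdoor path, so it is the unique smallest valid adjustment set.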